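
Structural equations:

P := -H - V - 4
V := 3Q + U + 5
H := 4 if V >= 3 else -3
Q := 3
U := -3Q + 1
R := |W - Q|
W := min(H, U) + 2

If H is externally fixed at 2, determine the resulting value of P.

Intervening sets H = 2 and removes its equation (H := 4 if V >= 3 else -3).
U = -3Q + 1  [with Q=3]  = -8
V = 3Q + U + 5  [with Q=3, U=-8]  = 6
P = -H - V - 4  [with H=2, V=6]  = -12

-12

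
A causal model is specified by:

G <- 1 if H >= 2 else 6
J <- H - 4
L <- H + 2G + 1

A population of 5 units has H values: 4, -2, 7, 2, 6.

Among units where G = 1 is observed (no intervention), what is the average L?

7.75

Observing G=1 restricts to units where G's equation naturally yields 1: H ∈ {4, 7, 2, 6}. In that subpopulation L = 7, 10, 5, 9, mean 7.75.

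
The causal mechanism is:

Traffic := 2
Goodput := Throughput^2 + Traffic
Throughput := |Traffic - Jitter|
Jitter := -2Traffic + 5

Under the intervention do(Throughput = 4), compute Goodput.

The intervention breaks the incoming arrows to Throughput: Throughput := |Traffic - Jitter| no longer applies, and Throughput = 4.
Goodput = Throughput^2 + Traffic  [with Throughput=4, Traffic=2]  = 18

18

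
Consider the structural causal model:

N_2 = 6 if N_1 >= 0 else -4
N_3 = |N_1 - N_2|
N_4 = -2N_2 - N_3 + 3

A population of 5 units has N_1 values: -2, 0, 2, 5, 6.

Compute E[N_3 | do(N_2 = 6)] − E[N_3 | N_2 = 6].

The intervention sets N_2=6 in all 5 units regardless of N_1. Recomputing N_3 per unit gives 8, 6, 4, 1, 0; average 3.8.
Conditioning on N_2=6 selects the 4 unit(s) with N_1 ∈ {0, 2, 5, 6}. Their N_3 values: 6, 4, 1, 0. Mean = 2.75.
Difference = 3.8 − 2.75 = 1.05.

1.05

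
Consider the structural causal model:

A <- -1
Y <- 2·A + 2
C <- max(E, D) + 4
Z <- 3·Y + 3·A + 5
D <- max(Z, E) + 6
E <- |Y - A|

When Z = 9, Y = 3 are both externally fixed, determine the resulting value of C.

Setting Z = 9, Y = 3 by intervention discards those variables' equations.
E = |Y - A|  [with Y=3, A=-1]  = 4
D = max(Z, E) + 6  [with Z=9, E=4]  = 15
C = max(E, D) + 4  [with E=4, D=15]  = 19

19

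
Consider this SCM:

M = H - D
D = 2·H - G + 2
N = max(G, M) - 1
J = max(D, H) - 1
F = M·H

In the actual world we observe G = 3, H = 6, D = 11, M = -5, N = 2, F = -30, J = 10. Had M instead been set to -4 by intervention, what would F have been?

Under do(M=-4), the mechanism M = H - D is discarded; M is fixed at -4.
F = M·H  [with M=-4, H=6]  = -24

-24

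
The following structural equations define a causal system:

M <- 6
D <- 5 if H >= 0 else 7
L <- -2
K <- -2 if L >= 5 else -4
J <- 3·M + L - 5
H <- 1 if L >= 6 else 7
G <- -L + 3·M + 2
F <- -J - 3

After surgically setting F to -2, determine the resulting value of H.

7

Under do(F=-2), the mechanism F <- -J - 3 is discarded; F is fixed at -2.
Since H is not a descendant of the intervened variable, it is unaffected.
H = 1 if L >= 6 else 7  [with L=-2]  = 7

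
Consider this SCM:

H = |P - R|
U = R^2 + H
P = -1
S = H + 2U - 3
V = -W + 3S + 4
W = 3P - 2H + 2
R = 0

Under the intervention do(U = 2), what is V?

The intervention breaks the incoming arrows to U: U = R^2 + H no longer applies, and U = 2.
H = |P - R|  [with P=-1, R=0]  = 1
W = 3P - 2H + 2  [with P=-1, H=1]  = -3
S = H + 2U - 3  [with H=1, U=2]  = 2
V = -W + 3S + 4  [with W=-3, S=2]  = 13

13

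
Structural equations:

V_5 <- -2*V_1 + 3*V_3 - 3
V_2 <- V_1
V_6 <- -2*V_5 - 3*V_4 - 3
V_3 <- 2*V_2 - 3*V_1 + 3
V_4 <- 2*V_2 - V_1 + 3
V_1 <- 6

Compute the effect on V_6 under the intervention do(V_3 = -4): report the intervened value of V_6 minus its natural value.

The intervention breaks the incoming arrows to V_3: V_3 <- 2*V_2 - 3*V_1 + 3 no longer applies, and V_3 = -4.
V_2 = V_1  [with V_1=6]  = 6
V_4 = 2*V_2 - V_1 + 3  [with V_2=6, V_1=6]  = 9
V_5 = -2*V_1 + 3*V_3 - 3  [with V_1=6, V_3=-4]  = -27
V_6 = -2*V_5 - 3*V_4 - 3  [with V_5=-27, V_4=9]  = 24
Without intervention: V_2 = V_1  [with V_1=6]  = 6; V_3 = 2*V_2 - 3*V_1 + 3  [with V_2=6, V_1=6]  = -3; V_4 = 2*V_2 - V_1 + 3  [with V_2=6, V_1=6]  = 9; V_5 = -2*V_1 + 3*V_3 - 3  [with V_1=6, V_3=-3]  = -24; V_6 = -2*V_5 - 3*V_4 - 3  [with V_5=-24, V_4=9]  = 18.
Change = 24 − 18 = 6.

6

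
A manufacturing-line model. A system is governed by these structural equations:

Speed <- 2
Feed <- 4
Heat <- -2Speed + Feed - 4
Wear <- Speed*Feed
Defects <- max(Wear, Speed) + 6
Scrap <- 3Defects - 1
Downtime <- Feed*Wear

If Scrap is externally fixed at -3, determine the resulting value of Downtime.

Intervening sets Scrap = -3 and removes its equation (Scrap <- 3Defects - 1).
No directed path runs from Scrap to Downtime, so Downtime keeps its natural value.
Wear = Speed*Feed  [with Speed=2, Feed=4]  = 8
Downtime = Feed*Wear  [with Feed=4, Wear=8]  = 32

32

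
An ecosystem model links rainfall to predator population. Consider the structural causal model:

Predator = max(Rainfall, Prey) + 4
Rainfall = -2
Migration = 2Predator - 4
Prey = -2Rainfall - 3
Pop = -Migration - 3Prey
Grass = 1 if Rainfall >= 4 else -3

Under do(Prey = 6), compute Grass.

-3

Under do(Prey=6), the mechanism Prey = -2Rainfall - 3 is discarded; Prey is fixed at 6.
Since Grass is not a descendant of the intervened variable, it is unaffected.
Grass = 1 if Rainfall >= 4 else -3  [with Rainfall=-2]  = -3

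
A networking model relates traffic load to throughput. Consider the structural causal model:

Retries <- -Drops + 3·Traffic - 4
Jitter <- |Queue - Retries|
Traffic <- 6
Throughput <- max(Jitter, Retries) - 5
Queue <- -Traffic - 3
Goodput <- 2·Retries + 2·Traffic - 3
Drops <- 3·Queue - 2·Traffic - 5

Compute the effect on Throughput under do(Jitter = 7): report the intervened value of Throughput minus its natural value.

-9

The intervention breaks the incoming arrows to Jitter: Jitter <- |Queue - Retries| no longer applies, and Jitter = 7.
Queue = -Traffic - 3  [with Traffic=6]  = -9
Drops = 3·Queue - 2·Traffic - 5  [with Queue=-9, Traffic=6]  = -44
Retries = -Drops + 3·Traffic - 4  [with Drops=-44, Traffic=6]  = 58
Throughput = max(Jitter, Retries) - 5  [with Jitter=7, Retries=58]  = 53
Without intervention: Queue = -Traffic - 3  [with Traffic=6]  = -9; Drops = 3·Queue - 2·Traffic - 5  [with Queue=-9, Traffic=6]  = -44; Retries = -Drops + 3·Traffic - 4  [with Drops=-44, Traffic=6]  = 58; Jitter = |Queue - Retries|  [with Queue=-9, Retries=58]  = 67; Throughput = max(Jitter, Retries) - 5  [with Jitter=67, Retries=58]  = 62.
Change = 53 − 62 = -9.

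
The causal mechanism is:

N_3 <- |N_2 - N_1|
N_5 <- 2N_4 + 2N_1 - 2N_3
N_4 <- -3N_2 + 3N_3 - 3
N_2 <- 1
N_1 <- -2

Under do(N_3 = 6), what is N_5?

8

do(N_3=6) replaces the equation N_3 <- |N_2 - N_1| with the constant N_3 = 6.
N_4 = -3N_2 + 3N_3 - 3  [with N_2=1, N_3=6]  = 12
N_5 = 2N_4 + 2N_1 - 2N_3  [with N_4=12, N_1=-2, N_3=6]  = 8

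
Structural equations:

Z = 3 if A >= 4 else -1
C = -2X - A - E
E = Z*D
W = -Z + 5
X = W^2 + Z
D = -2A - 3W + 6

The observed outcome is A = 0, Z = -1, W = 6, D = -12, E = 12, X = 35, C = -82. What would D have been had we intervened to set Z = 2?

-3

Under do(Z=2), the mechanism Z = 3 if A >= 4 else -1 is discarded; Z is fixed at 2.
W = -Z + 5  [with Z=2]  = 3
D = -2A - 3W + 6  [with A=0, W=3]  = -3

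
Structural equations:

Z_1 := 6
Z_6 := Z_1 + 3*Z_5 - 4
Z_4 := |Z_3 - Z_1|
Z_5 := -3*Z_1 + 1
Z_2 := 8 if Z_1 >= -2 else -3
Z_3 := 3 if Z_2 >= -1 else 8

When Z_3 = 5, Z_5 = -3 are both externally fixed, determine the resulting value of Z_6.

Setting Z_3 = 5, Z_5 = -3 by intervention discards those variables' equations.
Z_6 = Z_1 + 3*Z_5 - 4  [with Z_1=6, Z_5=-3]  = -7

-7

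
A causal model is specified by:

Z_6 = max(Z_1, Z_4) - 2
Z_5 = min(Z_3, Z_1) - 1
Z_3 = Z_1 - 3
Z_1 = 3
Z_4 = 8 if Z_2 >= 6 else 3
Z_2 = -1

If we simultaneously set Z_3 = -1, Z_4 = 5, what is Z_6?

3

Setting Z_3 = -1, Z_4 = 5 by intervention discards those variables' equations.
Z_6 = max(Z_1, Z_4) - 2  [with Z_1=3, Z_4=5]  = 3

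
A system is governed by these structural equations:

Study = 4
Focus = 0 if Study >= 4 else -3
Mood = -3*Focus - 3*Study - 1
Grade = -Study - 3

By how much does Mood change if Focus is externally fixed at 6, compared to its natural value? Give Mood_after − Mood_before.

-18

The intervention breaks the incoming arrows to Focus: Focus = 0 if Study >= 4 else -3 no longer applies, and Focus = 6.
Mood = -3*Focus - 3*Study - 1  [with Focus=6, Study=4]  = -31
Without intervention: Focus = 0 if Study >= 4 else -3  [with Study=4]  = 0; Mood = -3*Focus - 3*Study - 1  [with Focus=0, Study=4]  = -13.
Change = -31 − (-13) = -18.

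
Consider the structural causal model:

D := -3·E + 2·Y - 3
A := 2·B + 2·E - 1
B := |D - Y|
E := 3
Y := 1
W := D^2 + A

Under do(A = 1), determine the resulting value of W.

The intervention breaks the incoming arrows to A: A := 2·B + 2·E - 1 no longer applies, and A = 1.
D = -3·E + 2·Y - 3  [with E=3, Y=1]  = -10
W = D^2 + A  [with D=-10, A=1]  = 101

101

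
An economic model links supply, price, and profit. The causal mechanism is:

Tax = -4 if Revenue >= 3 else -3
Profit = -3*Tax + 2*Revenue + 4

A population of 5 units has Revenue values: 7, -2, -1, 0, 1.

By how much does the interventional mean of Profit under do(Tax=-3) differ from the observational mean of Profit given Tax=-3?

do(Tax=-3) breaks Tax's dependence on Revenue. With Tax=-3 fixed, Profit across the units is 27, 9, 11, 13, 15, mean 15.
Conditioning on Tax=-3 selects the 4 unit(s) with Revenue ∈ {-2, -1, 0, 1}. Their Profit values: 9, 11, 13, 15. Mean = 12.
Difference = 15 − 12 = 3.

3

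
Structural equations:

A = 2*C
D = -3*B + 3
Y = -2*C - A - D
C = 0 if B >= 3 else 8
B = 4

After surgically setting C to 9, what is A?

The intervention breaks the incoming arrows to C: C = 0 if B >= 3 else 8 no longer applies, and C = 9.
A = 2*C  [with C=9]  = 18

18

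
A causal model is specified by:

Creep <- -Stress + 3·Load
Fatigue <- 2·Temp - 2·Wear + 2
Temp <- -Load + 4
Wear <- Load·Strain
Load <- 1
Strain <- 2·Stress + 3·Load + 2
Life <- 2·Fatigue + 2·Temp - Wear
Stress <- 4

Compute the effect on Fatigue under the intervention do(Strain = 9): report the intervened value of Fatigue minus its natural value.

8

The intervention breaks the incoming arrows to Strain: Strain <- 2·Stress + 3·Load + 2 no longer applies, and Strain = 9.
Temp = -Load + 4  [with Load=1]  = 3
Wear = Load·Strain  [with Load=1, Strain=9]  = 9
Fatigue = 2·Temp - 2·Wear + 2  [with Temp=3, Wear=9]  = -10
Without intervention: Strain = 2·Stress + 3·Load + 2  [with Stress=4, Load=1]  = 13; Temp = -Load + 4  [with Load=1]  = 3; Wear = Load·Strain  [with Load=1, Strain=13]  = 13; Fatigue = 2·Temp - 2·Wear + 2  [with Temp=3, Wear=13]  = -18.
Change = -10 − (-18) = 8.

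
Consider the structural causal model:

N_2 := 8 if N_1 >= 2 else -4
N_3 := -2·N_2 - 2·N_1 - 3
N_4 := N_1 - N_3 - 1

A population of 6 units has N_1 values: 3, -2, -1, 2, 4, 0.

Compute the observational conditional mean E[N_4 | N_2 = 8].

27

E[N_4|N_2=8] averages over only the 3 units with N_2=8 (N_1 = 3, 2, 4): N_4 = 27, 24, 30, mean 27.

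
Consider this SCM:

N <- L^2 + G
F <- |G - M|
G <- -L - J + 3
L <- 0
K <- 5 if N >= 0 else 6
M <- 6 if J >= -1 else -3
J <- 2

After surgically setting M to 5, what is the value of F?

Intervening sets M = 5 and removes its equation (M <- 6 if J >= -1 else -3).
G = -L - J + 3  [with L=0, J=2]  = 1
F = |G - M|  [with G=1, M=5]  = 4

4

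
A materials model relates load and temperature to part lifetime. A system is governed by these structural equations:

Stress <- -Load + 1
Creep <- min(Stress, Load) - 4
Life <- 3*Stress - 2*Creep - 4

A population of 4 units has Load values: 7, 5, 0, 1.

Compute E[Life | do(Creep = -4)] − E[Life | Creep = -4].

do(Creep=-4) breaks Creep's dependence on Load. With Creep=-4 fixed, Life across the units is -14, -8, 7, 4, mean -2.75.
E[Life|Creep=-4] averages over only the 2 units with Creep=-4 (Load = 0, 1): Life = 7, 4, mean 5.5.
Difference = -2.75 − 5.5 = -8.25.

-8.25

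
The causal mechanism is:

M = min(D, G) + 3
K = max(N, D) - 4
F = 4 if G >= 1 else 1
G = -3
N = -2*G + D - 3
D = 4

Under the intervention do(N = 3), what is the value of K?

The intervention breaks the incoming arrows to N: N = -2*G + D - 3 no longer applies, and N = 3.
K = max(N, D) - 4  [with N=3, D=4]  = 0

0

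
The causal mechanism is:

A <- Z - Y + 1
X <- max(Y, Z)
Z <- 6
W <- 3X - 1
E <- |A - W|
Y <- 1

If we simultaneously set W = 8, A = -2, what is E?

10

Setting W = 8, A = -2 by intervention discards those variables' equations.
E = |A - W|  [with A=-2, W=8]  = 10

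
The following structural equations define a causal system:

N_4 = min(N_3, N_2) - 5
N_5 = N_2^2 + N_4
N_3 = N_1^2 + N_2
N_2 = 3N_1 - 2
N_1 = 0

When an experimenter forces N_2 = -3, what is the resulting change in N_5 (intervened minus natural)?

do(N_2=-3) replaces the equation N_2 = 3N_1 - 2 with the constant N_2 = -3.
N_3 = N_1^2 + N_2  [with N_1=0, N_2=-3]  = -3
N_4 = min(N_3, N_2) - 5  [with N_3=-3, N_2=-3]  = -8
N_5 = N_2^2 + N_4  [with N_2=-3, N_4=-8]  = 1
Without intervention: N_2 = 3N_1 - 2  [with N_1=0]  = -2; N_3 = N_1^2 + N_2  [with N_1=0, N_2=-2]  = -2; N_4 = min(N_3, N_2) - 5  [with N_3=-2, N_2=-2]  = -7; N_5 = N_2^2 + N_4  [with N_2=-2, N_4=-7]  = -3.
Change = 1 − (-3) = 4.

4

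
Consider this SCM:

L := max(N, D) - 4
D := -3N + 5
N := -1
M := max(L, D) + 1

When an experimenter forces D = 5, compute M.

Under do(D=5), the mechanism D := -3N + 5 is discarded; D is fixed at 5.
L = max(N, D) - 4  [with N=-1, D=5]  = 1
M = max(L, D) + 1  [with L=1, D=5]  = 6

6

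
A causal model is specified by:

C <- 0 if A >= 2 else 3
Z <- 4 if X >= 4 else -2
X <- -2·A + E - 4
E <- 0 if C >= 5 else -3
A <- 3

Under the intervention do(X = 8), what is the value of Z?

4

Intervening sets X = 8 and removes its equation (X <- -2·A + E - 4).
Z = 4 if X >= 4 else -2  [with X=8]  = 4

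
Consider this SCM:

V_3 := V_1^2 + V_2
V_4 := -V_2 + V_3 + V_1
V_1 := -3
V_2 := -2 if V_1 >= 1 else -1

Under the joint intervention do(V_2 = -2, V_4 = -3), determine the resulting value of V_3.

The joint intervention fixes V_2 = -2, V_4 = -3, removing each variable's own equation.
V_3 = V_1^2 + V_2  [with V_1=-3, V_2=-2]  = 7

7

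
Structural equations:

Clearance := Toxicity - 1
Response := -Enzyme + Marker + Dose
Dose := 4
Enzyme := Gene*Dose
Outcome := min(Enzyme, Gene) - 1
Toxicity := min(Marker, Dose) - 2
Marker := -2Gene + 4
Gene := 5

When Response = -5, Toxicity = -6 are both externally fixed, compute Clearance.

-7

Under do(Response = -5, Toxicity = -6), each intervened variable's structural equation is replaced by its fixed value.
Clearance = Toxicity - 1  [with Toxicity=-6]  = -7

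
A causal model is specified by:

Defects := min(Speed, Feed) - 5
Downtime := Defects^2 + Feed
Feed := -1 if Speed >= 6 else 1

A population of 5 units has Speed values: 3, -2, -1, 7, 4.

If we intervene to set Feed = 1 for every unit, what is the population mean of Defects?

-5

The intervention sets Feed=1 in all 5 units regardless of Speed. Recomputing Defects per unit gives -4, -7, -6, -4, -4; average -5.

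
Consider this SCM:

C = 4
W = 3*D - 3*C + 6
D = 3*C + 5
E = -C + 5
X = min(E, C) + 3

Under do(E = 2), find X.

5

Intervening sets E = 2 and removes its equation (E = -C + 5).
X = min(E, C) + 3  [with E=2, C=4]  = 5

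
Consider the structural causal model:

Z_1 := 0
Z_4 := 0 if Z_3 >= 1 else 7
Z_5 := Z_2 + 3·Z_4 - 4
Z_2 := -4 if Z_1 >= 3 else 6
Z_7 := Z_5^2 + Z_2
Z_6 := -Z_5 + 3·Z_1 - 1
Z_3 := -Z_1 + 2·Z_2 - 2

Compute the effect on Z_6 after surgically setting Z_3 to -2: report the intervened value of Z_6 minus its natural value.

The intervention breaks the incoming arrows to Z_3: Z_3 := -Z_1 + 2·Z_2 - 2 no longer applies, and Z_3 = -2.
Z_2 = -4 if Z_1 >= 3 else 6  [with Z_1=0]  = 6
Z_4 = 0 if Z_3 >= 1 else 7  [with Z_3=-2]  = 7
Z_5 = Z_2 + 3·Z_4 - 4  [with Z_2=6, Z_4=7]  = 23
Z_6 = -Z_5 + 3·Z_1 - 1  [with Z_5=23, Z_1=0]  = -24
Without intervention: Z_2 = -4 if Z_1 >= 3 else 6  [with Z_1=0]  = 6; Z_3 = -Z_1 + 2·Z_2 - 2  [with Z_1=0, Z_2=6]  = 10; Z_4 = 0 if Z_3 >= 1 else 7  [with Z_3=10]  = 0; Z_5 = Z_2 + 3·Z_4 - 4  [with Z_2=6, Z_4=0]  = 2; Z_6 = -Z_5 + 3·Z_1 - 1  [with Z_5=2, Z_1=0]  = -3.
Change = -24 − (-3) = -21.

-21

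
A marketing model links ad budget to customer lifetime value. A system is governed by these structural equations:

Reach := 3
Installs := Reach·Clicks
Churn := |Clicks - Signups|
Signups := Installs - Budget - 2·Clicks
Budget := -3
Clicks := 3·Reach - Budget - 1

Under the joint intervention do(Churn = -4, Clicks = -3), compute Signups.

0

Under do(Churn = -4, Clicks = -3), each intervened variable's structural equation is replaced by its fixed value.
Installs = Reach·Clicks  [with Reach=3, Clicks=-3]  = -9
Signups = Installs - Budget - 2·Clicks  [with Installs=-9, Budget=-3, Clicks=-3]  = 0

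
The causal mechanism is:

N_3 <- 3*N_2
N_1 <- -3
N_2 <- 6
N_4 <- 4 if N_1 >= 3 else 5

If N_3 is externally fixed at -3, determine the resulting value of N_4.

The intervention breaks the incoming arrows to N_3: N_3 <- 3*N_2 no longer applies, and N_3 = -3.
N_4 is not downstream of the intervention, so its value is determined by the original equations.
N_4 = 4 if N_1 >= 3 else 5  [with N_1=-3]  = 5

5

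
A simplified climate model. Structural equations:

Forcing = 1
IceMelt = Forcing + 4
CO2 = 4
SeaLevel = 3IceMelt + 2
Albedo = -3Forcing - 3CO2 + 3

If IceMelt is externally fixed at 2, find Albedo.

The intervention breaks the incoming arrows to IceMelt: IceMelt = Forcing + 4 no longer applies, and IceMelt = 2.
Albedo is not downstream of the intervention, so its value is determined by the original equations.
Albedo = -3Forcing - 3CO2 + 3  [with Forcing=1, CO2=4]  = -12

-12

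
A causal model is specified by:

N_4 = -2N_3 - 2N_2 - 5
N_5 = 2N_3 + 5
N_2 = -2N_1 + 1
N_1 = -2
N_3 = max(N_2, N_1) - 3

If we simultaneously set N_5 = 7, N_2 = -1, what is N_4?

Setting N_5 = 7, N_2 = -1 by intervention discards those variables' equations.
N_3 = max(N_2, N_1) - 3  [with N_2=-1, N_1=-2]  = -4
N_4 = -2N_3 - 2N_2 - 5  [with N_3=-4, N_2=-1]  = 5

5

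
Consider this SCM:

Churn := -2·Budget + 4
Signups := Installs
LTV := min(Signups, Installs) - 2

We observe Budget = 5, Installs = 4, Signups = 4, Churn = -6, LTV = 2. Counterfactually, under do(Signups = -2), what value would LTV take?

do(Signups=-2) replaces the equation Signups := Installs with the constant Signups = -2.
LTV = min(Signups, Installs) - 2  [with Signups=-2, Installs=4]  = -4

-4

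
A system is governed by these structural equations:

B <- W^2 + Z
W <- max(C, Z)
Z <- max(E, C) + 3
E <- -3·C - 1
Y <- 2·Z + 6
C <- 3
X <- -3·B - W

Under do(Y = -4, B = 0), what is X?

-6

Setting Y = -4, B = 0 by intervention discards those variables' equations.
E = -3·C - 1  [with C=3]  = -10
Z = max(E, C) + 3  [with E=-10, C=3]  = 6
W = max(C, Z)  [with C=3, Z=6]  = 6
X = -3·B - W  [with B=0, W=6]  = -6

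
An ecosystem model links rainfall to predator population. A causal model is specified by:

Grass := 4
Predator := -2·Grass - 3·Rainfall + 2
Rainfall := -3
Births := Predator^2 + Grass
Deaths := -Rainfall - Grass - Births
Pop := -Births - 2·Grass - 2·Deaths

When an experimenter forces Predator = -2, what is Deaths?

-9

do(Predator=-2) replaces the equation Predator := -2·Grass - 3·Rainfall + 2 with the constant Predator = -2.
Births = Predator^2 + Grass  [with Predator=-2, Grass=4]  = 8
Deaths = -Rainfall - Grass - Births  [with Rainfall=-3, Grass=4, Births=8]  = -9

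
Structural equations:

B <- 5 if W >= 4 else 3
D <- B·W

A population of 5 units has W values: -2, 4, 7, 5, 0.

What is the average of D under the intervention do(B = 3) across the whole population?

Under do(B=3), B's equation is replaced by B=3 for every unit. Per-unit D: -6, 12, 21, 15, 0. Mean = 8.4.

8.4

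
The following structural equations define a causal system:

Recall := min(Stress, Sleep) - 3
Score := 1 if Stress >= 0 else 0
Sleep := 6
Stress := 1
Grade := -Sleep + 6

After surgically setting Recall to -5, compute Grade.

Intervening sets Recall = -5 and removes its equation (Recall := min(Stress, Sleep) - 3).
No directed path runs from Recall to Grade, so Grade keeps its natural value.
Grade = -Sleep + 6  [with Sleep=6]  = 0

0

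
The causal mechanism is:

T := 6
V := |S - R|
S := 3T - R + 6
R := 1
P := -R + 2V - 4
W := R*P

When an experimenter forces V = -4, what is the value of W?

Under do(V=-4), the mechanism V := |S - R| is discarded; V is fixed at -4.
P = -R + 2V - 4  [with R=1, V=-4]  = -13
W = R*P  [with R=1, P=-13]  = -13

-13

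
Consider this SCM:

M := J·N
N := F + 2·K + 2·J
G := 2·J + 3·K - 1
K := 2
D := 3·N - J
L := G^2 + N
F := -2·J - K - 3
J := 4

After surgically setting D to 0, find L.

Intervening sets D = 0 and removes its equation (D := 3·N - J).
Since L is not a descendant of the intervened variable, it is unaffected.
F = -2·J - K - 3  [with J=4, K=2]  = -13
G = 2·J + 3·K - 1  [with J=4, K=2]  = 13
N = F + 2·K + 2·J  [with F=-13, K=2, J=4]  = -1
L = G^2 + N  [with G=13, N=-1]  = 168

168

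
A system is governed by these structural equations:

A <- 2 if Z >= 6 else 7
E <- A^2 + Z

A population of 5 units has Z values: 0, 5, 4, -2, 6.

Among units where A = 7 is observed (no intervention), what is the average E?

50.75

Conditioning on A=7 selects the 4 unit(s) with Z ∈ {0, 5, 4, -2}. Their E values: 49, 54, 53, 47. Mean = 50.75.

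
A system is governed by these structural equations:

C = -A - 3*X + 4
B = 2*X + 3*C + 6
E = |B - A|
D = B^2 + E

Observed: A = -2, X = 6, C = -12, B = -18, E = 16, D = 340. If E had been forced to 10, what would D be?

334

The intervention breaks the incoming arrows to E: E = |B - A| no longer applies, and E = 10.
C = -A - 3*X + 4  [with A=-2, X=6]  = -12
B = 2*X + 3*C + 6  [with X=6, C=-12]  = -18
D = B^2 + E  [with B=-18, E=10]  = 334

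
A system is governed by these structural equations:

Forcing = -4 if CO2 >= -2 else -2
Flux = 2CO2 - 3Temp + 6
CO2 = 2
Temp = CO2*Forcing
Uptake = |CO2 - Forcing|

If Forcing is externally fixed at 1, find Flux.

Under do(Forcing=1), the mechanism Forcing = -4 if CO2 >= -2 else -2 is discarded; Forcing is fixed at 1.
Temp = CO2*Forcing  [with CO2=2, Forcing=1]  = 2
Flux = 2CO2 - 3Temp + 6  [with CO2=2, Temp=2]  = 4

4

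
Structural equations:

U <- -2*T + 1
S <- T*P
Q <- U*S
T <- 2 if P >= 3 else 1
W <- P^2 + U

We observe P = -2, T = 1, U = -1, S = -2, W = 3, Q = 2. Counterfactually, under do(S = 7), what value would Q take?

Under do(S=7), the mechanism S <- T*P is discarded; S is fixed at 7.
T = 2 if P >= 3 else 1  [with P=-2]  = 1
U = -2*T + 1  [with T=1]  = -1
Q = U*S  [with U=-1, S=7]  = -7

-7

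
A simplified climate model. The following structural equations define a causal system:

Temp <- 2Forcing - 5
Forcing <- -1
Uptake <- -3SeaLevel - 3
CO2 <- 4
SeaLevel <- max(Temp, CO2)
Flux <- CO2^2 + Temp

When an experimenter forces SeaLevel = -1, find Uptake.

0

Under do(SeaLevel=-1), the mechanism SeaLevel <- max(Temp, CO2) is discarded; SeaLevel is fixed at -1.
Uptake = -3SeaLevel - 3  [with SeaLevel=-1]  = 0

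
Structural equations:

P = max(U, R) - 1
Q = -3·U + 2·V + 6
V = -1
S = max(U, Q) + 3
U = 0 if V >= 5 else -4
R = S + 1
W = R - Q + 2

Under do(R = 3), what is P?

Under do(R=3), the mechanism R = S + 1 is discarded; R is fixed at 3.
U = 0 if V >= 5 else -4  [with V=-1]  = -4
P = max(U, R) - 1  [with U=-4, R=3]  = 2

2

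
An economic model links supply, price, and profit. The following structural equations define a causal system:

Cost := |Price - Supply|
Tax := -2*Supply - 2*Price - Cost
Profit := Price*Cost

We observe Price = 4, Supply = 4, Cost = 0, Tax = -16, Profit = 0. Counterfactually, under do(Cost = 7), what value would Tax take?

The intervention breaks the incoming arrows to Cost: Cost := |Price - Supply| no longer applies, and Cost = 7.
Tax = -2*Supply - 2*Price - Cost  [with Supply=4, Price=4, Cost=7]  = -23

-23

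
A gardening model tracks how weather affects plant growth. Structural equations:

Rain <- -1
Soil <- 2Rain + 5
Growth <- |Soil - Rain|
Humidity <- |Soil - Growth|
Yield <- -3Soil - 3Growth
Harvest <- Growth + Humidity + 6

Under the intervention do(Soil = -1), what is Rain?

-1

Under do(Soil=-1), the mechanism Soil <- 2Rain + 5 is discarded; Soil is fixed at -1.
Rain is not downstream of the intervention, so its value is determined by the original equations.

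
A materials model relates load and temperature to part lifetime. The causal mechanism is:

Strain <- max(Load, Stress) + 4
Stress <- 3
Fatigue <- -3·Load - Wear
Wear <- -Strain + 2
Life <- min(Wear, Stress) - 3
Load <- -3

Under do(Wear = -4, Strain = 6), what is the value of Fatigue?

13

The joint intervention fixes Wear = -4, Strain = 6, removing each variable's own equation.
Fatigue = -3·Load - Wear  [with Load=-3, Wear=-4]  = 13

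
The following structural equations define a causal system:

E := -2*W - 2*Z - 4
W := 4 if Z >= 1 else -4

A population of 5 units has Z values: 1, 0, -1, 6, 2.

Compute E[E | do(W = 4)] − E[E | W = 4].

The intervention sets W=4 in all 5 units regardless of Z. Recomputing E per unit gives -14, -12, -10, -24, -16; average -15.2.
E[E|W=4] averages over only the 3 units with W=4 (Z = 1, 6, 2): E = -14, -24, -16, mean -18.
Difference = -15.2 − (-18) = 2.8.

2.8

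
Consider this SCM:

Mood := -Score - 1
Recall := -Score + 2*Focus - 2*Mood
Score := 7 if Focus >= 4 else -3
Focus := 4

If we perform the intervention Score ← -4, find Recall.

Under do(Score=-4), the mechanism Score := 7 if Focus >= 4 else -3 is discarded; Score is fixed at -4.
Mood = -Score - 1  [with Score=-4]  = 3
Recall = -Score + 2*Focus - 2*Mood  [with Score=-4, Focus=4, Mood=3]  = 6

6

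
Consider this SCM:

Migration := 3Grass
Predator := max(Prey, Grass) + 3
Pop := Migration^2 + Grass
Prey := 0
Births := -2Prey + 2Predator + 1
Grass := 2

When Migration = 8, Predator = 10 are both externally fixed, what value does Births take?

21

Under do(Migration = 8, Predator = 10), each intervened variable's structural equation is replaced by its fixed value.
Births = -2Prey + 2Predator + 1  [with Prey=0, Predator=10]  = 21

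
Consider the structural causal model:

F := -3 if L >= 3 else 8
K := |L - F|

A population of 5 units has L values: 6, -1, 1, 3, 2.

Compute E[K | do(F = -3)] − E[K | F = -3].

Every unit gets F=-3 under the intervention. K values become 9, 2, 4, 6, 5; E[K|do(F=-3)] = 5.2.
E[K|F=-3] averages over only the 2 units with F=-3 (L = 6, 3): K = 9, 6, mean 7.5.
Difference = 5.2 − 7.5 = -2.3.

-2.3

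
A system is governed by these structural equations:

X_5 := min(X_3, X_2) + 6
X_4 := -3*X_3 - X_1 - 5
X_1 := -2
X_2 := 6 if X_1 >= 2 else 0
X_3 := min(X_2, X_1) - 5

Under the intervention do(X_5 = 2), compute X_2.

Under do(X_5=2), the mechanism X_5 := min(X_3, X_2) + 6 is discarded; X_5 is fixed at 2.
No directed path runs from X_5 to X_2, so X_2 keeps its natural value.
X_2 = 6 if X_1 >= 2 else 0  [with X_1=-2]  = 0

0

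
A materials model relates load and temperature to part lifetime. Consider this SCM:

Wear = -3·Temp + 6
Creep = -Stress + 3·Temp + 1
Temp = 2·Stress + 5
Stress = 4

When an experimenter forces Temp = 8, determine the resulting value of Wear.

Under do(Temp=8), the mechanism Temp = 2·Stress + 5 is discarded; Temp is fixed at 8.
Wear = -3·Temp + 6  [with Temp=8]  = -18

-18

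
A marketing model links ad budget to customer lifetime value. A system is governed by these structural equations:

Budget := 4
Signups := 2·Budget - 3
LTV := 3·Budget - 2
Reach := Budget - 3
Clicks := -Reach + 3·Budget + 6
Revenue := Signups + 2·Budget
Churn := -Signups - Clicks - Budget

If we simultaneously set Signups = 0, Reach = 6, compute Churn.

The joint intervention fixes Signups = 0, Reach = 6, removing each variable's own equation.
Clicks = -Reach + 3·Budget + 6  [with Reach=6, Budget=4]  = 12
Churn = -Signups - Clicks - Budget  [with Signups=0, Clicks=12, Budget=4]  = -16

-16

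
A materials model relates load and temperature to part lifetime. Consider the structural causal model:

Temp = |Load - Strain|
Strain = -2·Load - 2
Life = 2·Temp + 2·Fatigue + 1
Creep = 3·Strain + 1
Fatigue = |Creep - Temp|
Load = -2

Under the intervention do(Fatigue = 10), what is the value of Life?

29

The intervention breaks the incoming arrows to Fatigue: Fatigue = |Creep - Temp| no longer applies, and Fatigue = 10.
Strain = -2·Load - 2  [with Load=-2]  = 2
Temp = |Load - Strain|  [with Load=-2, Strain=2]  = 4
Life = 2·Temp + 2·Fatigue + 1  [with Temp=4, Fatigue=10]  = 29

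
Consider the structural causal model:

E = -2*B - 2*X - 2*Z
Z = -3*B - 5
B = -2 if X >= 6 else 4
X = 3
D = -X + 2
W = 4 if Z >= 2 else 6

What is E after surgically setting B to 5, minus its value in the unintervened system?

Under do(B=5), the mechanism B = -2 if X >= 6 else 4 is discarded; B is fixed at 5.
Z = -3*B - 5  [with B=5]  = -20
E = -2*B - 2*X - 2*Z  [with B=5, X=3, Z=-20]  = 24
Without intervention: B = -2 if X >= 6 else 4  [with X=3]  = 4; Z = -3*B - 5  [with B=4]  = -17; E = -2*B - 2*X - 2*Z  [with B=4, X=3, Z=-17]  = 20.
Change = 24 − 20 = 4.

4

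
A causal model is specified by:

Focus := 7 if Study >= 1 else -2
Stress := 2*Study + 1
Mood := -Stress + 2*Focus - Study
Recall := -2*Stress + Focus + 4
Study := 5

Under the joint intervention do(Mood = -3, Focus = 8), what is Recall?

-10

The joint intervention fixes Mood = -3, Focus = 8, removing each variable's own equation.
Stress = 2*Study + 1  [with Study=5]  = 11
Recall = -2*Stress + Focus + 4  [with Stress=11, Focus=8]  = -10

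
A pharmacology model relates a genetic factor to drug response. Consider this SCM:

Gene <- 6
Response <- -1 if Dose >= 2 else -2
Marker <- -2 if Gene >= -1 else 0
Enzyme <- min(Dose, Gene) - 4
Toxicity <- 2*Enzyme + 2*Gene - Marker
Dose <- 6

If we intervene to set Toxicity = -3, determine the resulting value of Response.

do(Toxicity=-3) replaces the equation Toxicity <- 2*Enzyme + 2*Gene - Marker with the constant Toxicity = -3.
Since Response is not a descendant of the intervened variable, it is unaffected.
Response = -1 if Dose >= 2 else -2  [with Dose=6]  = -1

-1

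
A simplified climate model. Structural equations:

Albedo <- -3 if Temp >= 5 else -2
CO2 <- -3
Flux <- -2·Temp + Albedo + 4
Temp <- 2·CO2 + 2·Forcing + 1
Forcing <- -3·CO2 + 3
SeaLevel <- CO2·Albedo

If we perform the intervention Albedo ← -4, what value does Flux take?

Under do(Albedo=-4), the mechanism Albedo <- -3 if Temp >= 5 else -2 is discarded; Albedo is fixed at -4.
Forcing = -3·CO2 + 3  [with CO2=-3]  = 12
Temp = 2·CO2 + 2·Forcing + 1  [with CO2=-3, Forcing=12]  = 19
Flux = -2·Temp + Albedo + 4  [with Temp=19, Albedo=-4]  = -38

-38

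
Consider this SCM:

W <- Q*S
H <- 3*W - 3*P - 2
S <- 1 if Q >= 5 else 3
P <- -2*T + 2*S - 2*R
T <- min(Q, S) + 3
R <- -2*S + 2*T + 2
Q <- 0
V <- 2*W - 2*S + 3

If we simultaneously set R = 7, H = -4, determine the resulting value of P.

-14

Under do(R = 7, H = -4), each intervened variable's structural equation is replaced by its fixed value.
S = 1 if Q >= 5 else 3  [with Q=0]  = 3
T = min(Q, S) + 3  [with Q=0, S=3]  = 3
P = -2*T + 2*S - 2*R  [with T=3, S=3, R=7]  = -14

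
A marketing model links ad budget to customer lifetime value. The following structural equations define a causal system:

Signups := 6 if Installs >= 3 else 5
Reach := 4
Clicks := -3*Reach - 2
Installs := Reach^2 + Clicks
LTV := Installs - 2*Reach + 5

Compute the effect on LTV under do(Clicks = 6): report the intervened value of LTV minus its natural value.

do(Clicks=6) replaces the equation Clicks := -3*Reach - 2 with the constant Clicks = 6.
Installs = Reach^2 + Clicks  [with Reach=4, Clicks=6]  = 22
LTV = Installs - 2*Reach + 5  [with Installs=22, Reach=4]  = 19
Without intervention: Clicks = -3*Reach - 2  [with Reach=4]  = -14; Installs = Reach^2 + Clicks  [with Reach=4, Clicks=-14]  = 2; LTV = Installs - 2*Reach + 5  [with Installs=2, Reach=4]  = -1.
Change = 19 − (-1) = 20.

20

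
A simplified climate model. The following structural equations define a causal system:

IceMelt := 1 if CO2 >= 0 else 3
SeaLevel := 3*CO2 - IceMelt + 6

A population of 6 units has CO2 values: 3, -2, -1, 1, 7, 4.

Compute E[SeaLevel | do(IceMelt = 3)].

9

Every unit gets IceMelt=3 under the intervention. SeaLevel values become 12, -3, 0, 6, 24, 15; E[SeaLevel|do(IceMelt=3)] = 9.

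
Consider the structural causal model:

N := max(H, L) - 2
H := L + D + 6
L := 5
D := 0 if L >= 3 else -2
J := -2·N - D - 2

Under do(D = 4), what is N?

13

Under do(D=4), the mechanism D := 0 if L >= 3 else -2 is discarded; D is fixed at 4.
H = L + D + 6  [with L=5, D=4]  = 15
N = max(H, L) - 2  [with H=15, L=5]  = 13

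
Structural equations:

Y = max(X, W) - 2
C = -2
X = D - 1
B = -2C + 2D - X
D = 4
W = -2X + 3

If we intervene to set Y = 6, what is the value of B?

The intervention breaks the incoming arrows to Y: Y = max(X, W) - 2 no longer applies, and Y = 6.
Since B is not a descendant of the intervened variable, it is unaffected.
X = D - 1  [with D=4]  = 3
B = -2C + 2D - X  [with C=-2, D=4, X=3]  = 9

9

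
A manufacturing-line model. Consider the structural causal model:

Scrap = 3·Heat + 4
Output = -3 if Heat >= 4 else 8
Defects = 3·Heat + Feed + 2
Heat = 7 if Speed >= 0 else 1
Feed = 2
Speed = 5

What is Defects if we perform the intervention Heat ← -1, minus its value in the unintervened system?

-24

The intervention breaks the incoming arrows to Heat: Heat = 7 if Speed >= 0 else 1 no longer applies, and Heat = -1.
Defects = 3·Heat + Feed + 2  [with Heat=-1, Feed=2]  = 1
Without intervention: Heat = 7 if Speed >= 0 else 1  [with Speed=5]  = 7; Defects = 3·Heat + Feed + 2  [with Heat=7, Feed=2]  = 25.
Change = 1 − 25 = -24.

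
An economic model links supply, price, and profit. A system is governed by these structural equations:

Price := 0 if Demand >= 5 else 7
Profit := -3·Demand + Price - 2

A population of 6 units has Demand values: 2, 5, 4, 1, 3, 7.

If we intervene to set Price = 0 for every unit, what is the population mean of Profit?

Under do(Price=0), Price's equation is replaced by Price=0 for every unit. Per-unit Profit: -8, -17, -14, -5, -11, -23. Mean = -13.

-13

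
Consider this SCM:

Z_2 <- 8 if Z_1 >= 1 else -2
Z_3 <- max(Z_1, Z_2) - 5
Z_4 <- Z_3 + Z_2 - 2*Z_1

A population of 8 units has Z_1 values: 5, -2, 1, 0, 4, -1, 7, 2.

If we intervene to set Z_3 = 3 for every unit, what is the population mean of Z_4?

do(Z_3=3) breaks Z_3's dependence on Z_1. With Z_3=3 fixed, Z_4 across the units is 1, 5, 9, 1, 3, 3, -3, 7, mean 3.25.

3.25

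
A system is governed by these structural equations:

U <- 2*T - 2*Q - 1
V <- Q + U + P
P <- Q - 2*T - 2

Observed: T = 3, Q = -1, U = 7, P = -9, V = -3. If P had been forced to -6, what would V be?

0

Intervening sets P = -6 and removes its equation (P <- Q - 2*T - 2).
U = 2*T - 2*Q - 1  [with T=3, Q=-1]  = 7
V = Q + U + P  [with Q=-1, U=7, P=-6]  = 0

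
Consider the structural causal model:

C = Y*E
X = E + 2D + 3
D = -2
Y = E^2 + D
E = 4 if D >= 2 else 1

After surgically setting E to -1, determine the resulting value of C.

1

Under do(E=-1), the mechanism E = 4 if D >= 2 else 1 is discarded; E is fixed at -1.
Y = E^2 + D  [with E=-1, D=-2]  = -1
C = Y*E  [with Y=-1, E=-1]  = 1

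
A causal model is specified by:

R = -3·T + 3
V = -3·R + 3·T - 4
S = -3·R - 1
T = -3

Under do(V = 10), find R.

12

The intervention breaks the incoming arrows to V: V = -3·R + 3·T - 4 no longer applies, and V = 10.
Since R is not a descendant of the intervened variable, it is unaffected.
R = -3·T + 3  [with T=-3]  = 12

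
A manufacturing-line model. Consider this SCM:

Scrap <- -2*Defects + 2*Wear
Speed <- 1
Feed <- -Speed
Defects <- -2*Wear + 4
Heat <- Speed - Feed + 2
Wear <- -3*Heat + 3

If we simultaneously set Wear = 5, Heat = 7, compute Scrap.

The joint intervention fixes Wear = 5, Heat = 7, removing each variable's own equation.
Defects = -2*Wear + 4  [with Wear=5]  = -6
Scrap = -2*Defects + 2*Wear  [with Defects=-6, Wear=5]  = 22

22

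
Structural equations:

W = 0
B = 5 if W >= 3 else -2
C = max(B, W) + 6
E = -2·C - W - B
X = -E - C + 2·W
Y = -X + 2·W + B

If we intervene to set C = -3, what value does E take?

8

The intervention breaks the incoming arrows to C: C = max(B, W) + 6 no longer applies, and C = -3.
B = 5 if W >= 3 else -2  [with W=0]  = -2
E = -2·C - W - B  [with C=-3, W=0, B=-2]  = 8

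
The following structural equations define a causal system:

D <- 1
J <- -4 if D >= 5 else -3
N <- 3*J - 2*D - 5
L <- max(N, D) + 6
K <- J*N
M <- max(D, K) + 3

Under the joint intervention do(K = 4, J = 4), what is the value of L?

Setting K = 4, J = 4 by intervention discards those variables' equations.
N = 3*J - 2*D - 5  [with J=4, D=1]  = 5
L = max(N, D) + 6  [with N=5, D=1]  = 11

11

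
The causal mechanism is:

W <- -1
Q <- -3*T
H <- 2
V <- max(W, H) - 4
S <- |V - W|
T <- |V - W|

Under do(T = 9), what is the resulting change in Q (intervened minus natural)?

-24

Intervening sets T = 9 and removes its equation (T <- |V - W|).
Q = -3*T  [with T=9]  = -27
Without intervention: V = max(W, H) - 4  [with W=-1, H=2]  = -2; T = |V - W|  [with V=-2, W=-1]  = 1; Q = -3*T  [with T=1]  = -3.
Change = -27 − (-3) = -24.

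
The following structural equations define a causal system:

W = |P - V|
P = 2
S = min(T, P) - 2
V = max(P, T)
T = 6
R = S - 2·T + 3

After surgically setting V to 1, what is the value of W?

1

Under do(V=1), the mechanism V = max(P, T) is discarded; V is fixed at 1.
W = |P - V|  [with P=2, V=1]  = 1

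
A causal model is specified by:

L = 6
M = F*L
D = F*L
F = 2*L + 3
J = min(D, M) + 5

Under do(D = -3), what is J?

2

do(D=-3) replaces the equation D = F*L with the constant D = -3.
F = 2*L + 3  [with L=6]  = 15
M = F*L  [with F=15, L=6]  = 90
J = min(D, M) + 5  [with D=-3, M=90]  = 2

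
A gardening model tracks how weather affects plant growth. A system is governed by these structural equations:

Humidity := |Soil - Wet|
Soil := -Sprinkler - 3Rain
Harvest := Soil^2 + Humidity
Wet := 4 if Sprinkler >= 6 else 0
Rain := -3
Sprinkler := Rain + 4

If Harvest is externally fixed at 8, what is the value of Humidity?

8

do(Harvest=8) replaces the equation Harvest := Soil^2 + Humidity with the constant Harvest = 8.
Since Humidity is not a descendant of the intervened variable, it is unaffected.
Sprinkler = Rain + 4  [with Rain=-3]  = 1
Soil = -Sprinkler - 3Rain  [with Sprinkler=1, Rain=-3]  = 8
Wet = 4 if Sprinkler >= 6 else 0  [with Sprinkler=1]  = 0
Humidity = |Soil - Wet|  [with Soil=8, Wet=0]  = 8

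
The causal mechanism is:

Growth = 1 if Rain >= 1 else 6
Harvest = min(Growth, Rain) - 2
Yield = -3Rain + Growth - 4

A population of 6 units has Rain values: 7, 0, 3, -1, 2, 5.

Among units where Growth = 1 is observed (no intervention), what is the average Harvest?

Observing Growth=1 restricts to units where Growth's equation naturally yields 1: Rain ∈ {7, 3, 2, 5}. In that subpopulation Harvest = -1, -1, -1, -1, mean -1.

-1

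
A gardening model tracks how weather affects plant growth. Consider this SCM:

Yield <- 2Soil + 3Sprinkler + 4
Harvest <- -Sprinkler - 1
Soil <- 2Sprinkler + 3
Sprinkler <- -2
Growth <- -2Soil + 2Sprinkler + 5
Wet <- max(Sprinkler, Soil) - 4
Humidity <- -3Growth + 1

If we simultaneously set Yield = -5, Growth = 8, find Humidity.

Setting Yield = -5, Growth = 8 by intervention discards those variables' equations.
Humidity = -3Growth + 1  [with Growth=8]  = -23

-23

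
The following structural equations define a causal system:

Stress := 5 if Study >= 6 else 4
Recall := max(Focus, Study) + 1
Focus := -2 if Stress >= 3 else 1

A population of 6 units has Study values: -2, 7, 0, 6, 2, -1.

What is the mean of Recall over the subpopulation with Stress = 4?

Conditioning on Stress=4 selects the 4 unit(s) with Study ∈ {-2, 0, 2, -1}. Their Recall values: -1, 1, 3, 0. Mean = 0.75.

0.75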